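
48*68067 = 3267216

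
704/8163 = 704/8163=0.09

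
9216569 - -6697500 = 15914069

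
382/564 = 191/282 = 0.68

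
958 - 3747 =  - 2789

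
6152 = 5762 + 390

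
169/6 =28 + 1/6 = 28.17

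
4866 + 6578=11444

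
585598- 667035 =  - 81437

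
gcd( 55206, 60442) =2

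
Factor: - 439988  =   - 2^2*29^1*3793^1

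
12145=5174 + 6971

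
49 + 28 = 77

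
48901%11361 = 3457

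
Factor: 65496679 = 353^1 * 185543^1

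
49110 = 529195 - 480085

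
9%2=1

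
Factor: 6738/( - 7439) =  - 2^1*3^1*43^( - 1)* 173^( - 1)*1123^1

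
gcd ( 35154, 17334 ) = 162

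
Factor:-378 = -2^1 * 3^3*7^1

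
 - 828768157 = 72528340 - 901296497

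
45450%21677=2096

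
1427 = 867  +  560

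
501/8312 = 501/8312 = 0.06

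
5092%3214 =1878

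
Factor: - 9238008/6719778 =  - 118436/86151 = - 2^2 * 3^( - 1 )*13^(-1)*29^1*47^ ( - 2) *1021^1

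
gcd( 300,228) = 12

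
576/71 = 8 + 8/71 = 8.11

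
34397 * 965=33193105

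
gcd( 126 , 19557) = 9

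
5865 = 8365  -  2500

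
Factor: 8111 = 8111^1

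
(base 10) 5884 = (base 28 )7E4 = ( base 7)23104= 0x16FC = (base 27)81P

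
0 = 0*5745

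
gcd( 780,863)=1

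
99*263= 26037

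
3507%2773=734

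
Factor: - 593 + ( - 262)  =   - 855 = - 3^2*5^1*19^1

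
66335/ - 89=-746 + 59/89=- 745.34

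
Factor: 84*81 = 2^2 * 3^5 *7^1 = 6804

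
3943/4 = 3943/4 = 985.75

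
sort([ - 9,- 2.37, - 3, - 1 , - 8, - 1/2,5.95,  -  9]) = [ - 9, - 9, - 8, - 3, - 2.37, - 1 , - 1/2,5.95 ]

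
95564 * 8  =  764512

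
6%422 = 6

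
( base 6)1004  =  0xdc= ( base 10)220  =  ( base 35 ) 6A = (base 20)B0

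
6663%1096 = 87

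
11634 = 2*5817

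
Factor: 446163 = 3^1 * 148721^1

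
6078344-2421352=3656992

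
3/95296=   3/95296 = 0.00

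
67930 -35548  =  32382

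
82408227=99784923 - 17376696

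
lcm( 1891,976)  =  30256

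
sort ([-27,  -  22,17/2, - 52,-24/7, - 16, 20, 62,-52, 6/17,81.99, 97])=[ - 52, -52, - 27,  -  22, - 16,-24/7, 6/17,  17/2, 20, 62, 81.99,97 ]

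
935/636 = 1 + 299/636=1.47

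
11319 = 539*21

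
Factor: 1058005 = 5^1*13^1*  41^1*397^1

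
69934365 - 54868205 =15066160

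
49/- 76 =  - 49/76 = - 0.64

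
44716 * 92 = 4113872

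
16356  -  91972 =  - 75616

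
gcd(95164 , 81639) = 1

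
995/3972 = 995/3972 = 0.25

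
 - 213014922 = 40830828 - 253845750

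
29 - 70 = -41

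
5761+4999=10760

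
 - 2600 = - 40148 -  - 37548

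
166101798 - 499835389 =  - 333733591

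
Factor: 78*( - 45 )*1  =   - 3510  =  - 2^1*3^3*5^1*13^1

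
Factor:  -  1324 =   -  2^2*331^1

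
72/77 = 72/77  =  0.94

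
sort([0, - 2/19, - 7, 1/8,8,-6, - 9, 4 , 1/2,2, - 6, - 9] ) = [ - 9, - 9,  -  7, - 6, - 6, -2/19, 0,1/8,1/2,2,4,8]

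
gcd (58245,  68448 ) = 3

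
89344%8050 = 794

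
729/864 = 27/32 = 0.84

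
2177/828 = 2+521/828 = 2.63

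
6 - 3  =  3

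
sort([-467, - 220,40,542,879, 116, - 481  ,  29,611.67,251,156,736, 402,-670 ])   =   [ - 670,-481,-467, - 220,29,40,  116,  156,251, 402,542,  611.67,736,879]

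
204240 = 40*5106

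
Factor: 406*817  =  2^1*7^1* 19^1*29^1 * 43^1 = 331702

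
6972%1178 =1082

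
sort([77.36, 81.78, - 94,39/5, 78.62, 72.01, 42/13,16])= [  -  94, 42/13, 39/5, 16, 72.01, 77.36, 78.62, 81.78]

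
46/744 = 23/372 =0.06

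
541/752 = 541/752 = 0.72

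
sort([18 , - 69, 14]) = [ - 69, 14,18 ]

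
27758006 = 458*60607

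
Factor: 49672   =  2^3*7^1 *887^1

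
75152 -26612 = 48540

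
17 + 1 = 18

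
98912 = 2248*44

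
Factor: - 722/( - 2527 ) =2/7 = 2^1 * 7^(-1)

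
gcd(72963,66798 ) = 9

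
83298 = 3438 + 79860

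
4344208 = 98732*44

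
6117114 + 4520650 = 10637764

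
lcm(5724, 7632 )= 22896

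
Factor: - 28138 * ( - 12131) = 341342078  =  2^1*7^1*11^1*1279^1*1733^1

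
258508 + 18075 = 276583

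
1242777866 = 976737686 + 266040180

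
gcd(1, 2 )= 1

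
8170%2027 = 62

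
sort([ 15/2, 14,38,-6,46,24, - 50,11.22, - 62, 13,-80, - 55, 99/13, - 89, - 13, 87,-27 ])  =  [ - 89, - 80, - 62, - 55,-50, - 27,-13, - 6, 15/2,99/13,11.22,13,14, 24,38,46, 87 ] 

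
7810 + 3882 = 11692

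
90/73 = 1 + 17/73 = 1.23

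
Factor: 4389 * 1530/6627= 2^1*3^2*5^1 * 7^1*11^1*17^1*19^1* 47^ ( - 2)= 2238390/2209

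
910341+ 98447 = 1008788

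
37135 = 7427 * 5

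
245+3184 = 3429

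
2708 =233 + 2475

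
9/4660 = 9/4660 = 0.00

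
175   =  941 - 766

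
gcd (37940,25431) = 7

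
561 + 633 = 1194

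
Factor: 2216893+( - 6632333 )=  - 2^4*5^1*97^1*569^1 = - 4415440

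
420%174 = 72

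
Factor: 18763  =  29^1*647^1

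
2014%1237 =777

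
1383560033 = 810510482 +573049551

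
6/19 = 6/19  =  0.32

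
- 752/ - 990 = 376/495 = 0.76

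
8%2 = 0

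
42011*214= 8990354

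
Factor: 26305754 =2^1*1297^1 * 10141^1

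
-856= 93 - 949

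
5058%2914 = 2144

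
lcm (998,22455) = 44910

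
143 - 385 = -242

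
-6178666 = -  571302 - 5607364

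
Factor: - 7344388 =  - 2^2*1051^1*1747^1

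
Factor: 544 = 2^5*17^1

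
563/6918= 563/6918 = 0.08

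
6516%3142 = 232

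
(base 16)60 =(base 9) 116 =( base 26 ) 3I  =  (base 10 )96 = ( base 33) 2U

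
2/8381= 2/8381=0.00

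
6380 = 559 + 5821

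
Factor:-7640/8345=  - 1528/1669 = -2^3 * 191^1*1669^ ( - 1)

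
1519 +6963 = 8482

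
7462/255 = 29 + 67/255= 29.26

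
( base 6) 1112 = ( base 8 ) 404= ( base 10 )260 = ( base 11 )217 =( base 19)dd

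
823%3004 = 823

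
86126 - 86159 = -33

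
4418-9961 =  - 5543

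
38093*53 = 2018929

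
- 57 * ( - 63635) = 3627195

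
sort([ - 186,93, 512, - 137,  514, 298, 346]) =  [-186,  -  137,  93,298,346, 512, 514]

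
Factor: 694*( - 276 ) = - 191544 = - 2^3 * 3^1*23^1*347^1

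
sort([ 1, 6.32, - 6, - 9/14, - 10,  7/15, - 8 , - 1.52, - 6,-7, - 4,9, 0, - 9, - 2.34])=[-10, - 9, - 8, - 7 , - 6, - 6, - 4,- 2.34 , - 1.52, - 9/14,0,7/15, 1,6.32 , 9]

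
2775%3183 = 2775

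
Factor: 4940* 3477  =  17176380=2^2*3^1*5^1*13^1 * 19^2*61^1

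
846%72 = 54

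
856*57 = 48792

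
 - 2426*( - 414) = 1004364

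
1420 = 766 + 654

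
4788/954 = 5 + 1/53 = 5.02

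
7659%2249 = 912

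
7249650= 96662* 75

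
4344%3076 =1268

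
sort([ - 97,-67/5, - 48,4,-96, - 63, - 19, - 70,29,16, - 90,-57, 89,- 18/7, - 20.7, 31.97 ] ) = [ - 97, - 96, - 90, - 70, -63, - 57, - 48, - 20.7 , - 19, -67/5 ,-18/7, 4, 16 , 29, 31.97,  89]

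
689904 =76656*9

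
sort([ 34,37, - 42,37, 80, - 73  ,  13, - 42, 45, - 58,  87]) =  [ - 73, - 58 ,-42, - 42,13,34,37, 37,45,80, 87]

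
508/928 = 127/232 = 0.55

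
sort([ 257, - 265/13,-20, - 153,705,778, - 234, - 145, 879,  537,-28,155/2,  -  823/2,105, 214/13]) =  [ - 823/2, -234, - 153,  -  145  , - 28, - 265/13,-20,214/13 , 155/2, 105, 257,  537 , 705, 778,879 ] 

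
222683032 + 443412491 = 666095523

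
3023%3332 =3023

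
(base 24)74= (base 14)c4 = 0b10101100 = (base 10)172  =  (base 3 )20101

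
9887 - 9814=73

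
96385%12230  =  10775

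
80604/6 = 13434 = 13434.00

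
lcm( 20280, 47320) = 141960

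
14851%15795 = 14851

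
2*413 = 826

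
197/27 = 7 + 8/27 = 7.30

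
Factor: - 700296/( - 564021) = 233432/188007 =2^3*3^( - 1)  *29^(-1)*2161^( - 1 )*29179^1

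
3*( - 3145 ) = - 9435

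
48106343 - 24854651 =23251692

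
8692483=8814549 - 122066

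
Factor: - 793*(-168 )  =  133224= 2^3*3^1*7^1*13^1*61^1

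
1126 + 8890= 10016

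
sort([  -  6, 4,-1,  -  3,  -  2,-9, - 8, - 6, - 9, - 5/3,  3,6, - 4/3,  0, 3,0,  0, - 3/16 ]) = [-9, - 9, -8, - 6, - 6, - 3, - 2, - 5/3,  -  4/3, - 1 , - 3/16, 0, 0, 0,3,3,4,  6] 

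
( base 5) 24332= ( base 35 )1hm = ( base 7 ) 5241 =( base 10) 1842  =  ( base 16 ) 732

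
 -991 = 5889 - 6880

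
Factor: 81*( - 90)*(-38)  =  2^2 * 3^6*5^1*19^1  =  277020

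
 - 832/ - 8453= 832/8453=0.10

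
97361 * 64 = 6231104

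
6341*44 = 279004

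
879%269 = 72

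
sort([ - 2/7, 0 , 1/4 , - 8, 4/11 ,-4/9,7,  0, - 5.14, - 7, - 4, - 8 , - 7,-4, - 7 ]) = [ - 8, - 8,-7, - 7, - 7, - 5.14, - 4,-4, - 4/9 , - 2/7 , 0, 0, 1/4,4/11 , 7] 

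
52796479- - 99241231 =152037710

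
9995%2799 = 1598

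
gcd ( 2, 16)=2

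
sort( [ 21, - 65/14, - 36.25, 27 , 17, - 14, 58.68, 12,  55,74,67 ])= [ - 36.25, - 14, - 65/14,12,17,21,27 , 55,  58.68, 67, 74] 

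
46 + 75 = 121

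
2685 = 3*895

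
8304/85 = 97  +  59/85 = 97.69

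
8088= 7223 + 865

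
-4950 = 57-5007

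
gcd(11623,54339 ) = 59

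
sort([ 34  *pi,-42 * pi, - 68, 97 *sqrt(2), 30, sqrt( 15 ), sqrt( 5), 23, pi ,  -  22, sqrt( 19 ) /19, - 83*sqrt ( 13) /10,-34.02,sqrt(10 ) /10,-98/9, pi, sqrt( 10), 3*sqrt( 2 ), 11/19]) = [-42 * pi, - 68,-34.02,-83* sqrt (13 ) /10,-22, - 98/9, sqrt( 19)/19,sqrt( 10) /10, 11/19, sqrt( 5), pi,pi, sqrt( 10 ),sqrt( 15),  3*sqrt(2), 23, 30, 34*pi , 97*sqrt (2)]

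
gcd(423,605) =1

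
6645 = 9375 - 2730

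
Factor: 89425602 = 2^1 * 3^2*7^1*101^1*7027^1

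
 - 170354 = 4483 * ( - 38 ) 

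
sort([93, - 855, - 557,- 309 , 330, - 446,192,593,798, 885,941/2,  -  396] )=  [ - 855, - 557, - 446,-396, - 309,  93, 192,330,941/2, 593, 798, 885 ] 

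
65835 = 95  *693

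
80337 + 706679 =787016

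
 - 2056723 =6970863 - 9027586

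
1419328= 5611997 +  - 4192669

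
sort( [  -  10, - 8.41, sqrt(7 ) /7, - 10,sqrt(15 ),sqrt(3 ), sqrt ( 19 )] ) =[ - 10,-10, - 8.41,sqrt(7)/7, sqrt( 3),sqrt(15), sqrt(19)] 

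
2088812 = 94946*22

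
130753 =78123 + 52630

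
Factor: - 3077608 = -2^3*  384701^1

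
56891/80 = 711 + 11/80 = 711.14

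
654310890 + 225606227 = 879917117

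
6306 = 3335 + 2971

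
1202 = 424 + 778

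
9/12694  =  9/12694 = 0.00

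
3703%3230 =473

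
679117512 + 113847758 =792965270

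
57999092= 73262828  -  15263736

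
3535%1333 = 869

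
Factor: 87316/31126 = 43658/15563 = 2^1*79^( - 1) *83^1*197^ (  -  1 )*263^1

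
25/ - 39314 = -1 + 39289/39314 = -  0.00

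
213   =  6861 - 6648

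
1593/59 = 27=   27.00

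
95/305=19/61 = 0.31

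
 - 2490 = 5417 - 7907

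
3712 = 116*32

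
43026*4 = 172104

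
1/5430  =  1/5430 = 0.00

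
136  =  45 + 91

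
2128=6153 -4025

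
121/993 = 121/993 = 0.12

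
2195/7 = 313 + 4/7 = 313.57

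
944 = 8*118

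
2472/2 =1236= 1236.00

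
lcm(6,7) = 42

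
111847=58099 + 53748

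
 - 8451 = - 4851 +-3600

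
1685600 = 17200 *98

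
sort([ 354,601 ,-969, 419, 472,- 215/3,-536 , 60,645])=[ - 969, - 536,-215/3,60,  354, 419,472,601 , 645 ]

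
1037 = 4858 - 3821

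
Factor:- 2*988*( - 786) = 1553136  =  2^4*3^1*13^1 * 19^1 * 131^1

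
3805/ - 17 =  - 224  +  3/17 = -  223.82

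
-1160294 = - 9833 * 118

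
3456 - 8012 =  - 4556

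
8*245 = 1960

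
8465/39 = 217 + 2/39 = 217.05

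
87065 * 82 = 7139330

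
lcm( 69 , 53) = 3657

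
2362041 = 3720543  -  1358502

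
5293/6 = 882 + 1/6 = 882.17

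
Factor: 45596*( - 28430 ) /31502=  - 648147140/15751 = - 2^2 * 5^1*19^(-1 )*829^( - 1 )*2843^1*11399^1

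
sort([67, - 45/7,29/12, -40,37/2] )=[ - 40, - 45/7, 29/12, 37/2, 67 ] 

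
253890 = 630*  403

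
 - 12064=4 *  ( - 3016 ) 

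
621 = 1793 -1172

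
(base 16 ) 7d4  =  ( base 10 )2004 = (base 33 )1ro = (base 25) 354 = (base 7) 5562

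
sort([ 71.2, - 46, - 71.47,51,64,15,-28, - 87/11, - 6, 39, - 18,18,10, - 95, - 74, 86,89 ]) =[-95, - 74, - 71.47, - 46 , - 28 , - 18,- 87/11,-6,10, 15,18,39,51,64,71.2, 86,89 ] 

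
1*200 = 200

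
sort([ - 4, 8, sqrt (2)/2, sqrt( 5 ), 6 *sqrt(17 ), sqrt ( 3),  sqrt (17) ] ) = [-4, sqrt (2)/2, sqrt(3),sqrt( 5 ),sqrt ( 17) , 8, 6 * sqrt( 17 ) ]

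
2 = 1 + 1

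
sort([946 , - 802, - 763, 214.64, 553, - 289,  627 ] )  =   [  -  802,-763, - 289,  214.64,  553,  627,946] 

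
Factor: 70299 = 3^2 * 73^1*107^1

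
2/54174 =1/27087= 0.00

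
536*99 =53064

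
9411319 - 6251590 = 3159729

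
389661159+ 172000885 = 561662044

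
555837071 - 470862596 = 84974475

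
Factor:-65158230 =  - 2^1 *3^1*5^1*2171941^1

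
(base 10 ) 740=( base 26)12C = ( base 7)2105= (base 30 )ok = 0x2e4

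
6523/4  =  1630+3/4=1630.75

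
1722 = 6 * 287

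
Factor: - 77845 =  - 5^1*15569^1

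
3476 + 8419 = 11895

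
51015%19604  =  11807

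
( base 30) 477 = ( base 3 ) 12020101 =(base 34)3A9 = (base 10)3817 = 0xEE9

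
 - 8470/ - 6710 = 77/61 = 1.26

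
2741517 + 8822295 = 11563812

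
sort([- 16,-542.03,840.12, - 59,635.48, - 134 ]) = [ - 542.03, - 134, - 59,  -  16,  635.48, 840.12] 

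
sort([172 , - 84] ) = [ - 84,  172]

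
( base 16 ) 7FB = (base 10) 2043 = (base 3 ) 2210200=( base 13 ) c12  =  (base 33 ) 1SU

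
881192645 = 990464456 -109271811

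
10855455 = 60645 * 179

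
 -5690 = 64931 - 70621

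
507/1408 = 507/1408 = 0.36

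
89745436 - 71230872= 18514564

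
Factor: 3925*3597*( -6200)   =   - 87532995000 = - 2^3 * 3^1*5^4 * 11^1 * 31^1 * 109^1 * 157^1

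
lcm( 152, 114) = 456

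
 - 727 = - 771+44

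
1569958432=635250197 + 934708235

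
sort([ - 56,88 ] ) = [ - 56,88]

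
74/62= 1+6/31 = 1.19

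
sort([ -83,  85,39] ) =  [ - 83  ,  39, 85 ] 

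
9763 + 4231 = 13994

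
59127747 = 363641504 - 304513757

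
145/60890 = 29/12178 = 0.00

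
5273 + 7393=12666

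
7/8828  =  7/8828 = 0.00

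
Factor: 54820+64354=119174 = 2^1*11^1*5417^1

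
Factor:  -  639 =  - 3^2*71^1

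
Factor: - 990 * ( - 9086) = 2^2 * 3^2*5^1 * 7^1*11^2*59^1= 8995140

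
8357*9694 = 81012758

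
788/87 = 9 + 5/87 = 9.06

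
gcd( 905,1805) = 5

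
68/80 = 17/20=0.85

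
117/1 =117 = 117.00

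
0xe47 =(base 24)687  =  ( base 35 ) 2yf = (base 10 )3655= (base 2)111001000111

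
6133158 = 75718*81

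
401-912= -511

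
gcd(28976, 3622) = 3622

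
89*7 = 623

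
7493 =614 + 6879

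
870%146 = 140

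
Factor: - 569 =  - 569^1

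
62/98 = 31/49 = 0.63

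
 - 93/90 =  - 2 + 29/30   =  - 1.03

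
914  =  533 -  - 381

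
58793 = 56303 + 2490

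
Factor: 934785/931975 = 3^2*5^( - 1 )*11^(-1)*3389^( - 1 )*20773^1=186957/186395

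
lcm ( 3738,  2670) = 18690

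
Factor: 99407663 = 99407663^1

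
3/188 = 3/188 =0.02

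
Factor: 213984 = 2^5*3^2*743^1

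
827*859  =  710393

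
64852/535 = 121+ 117/535 = 121.22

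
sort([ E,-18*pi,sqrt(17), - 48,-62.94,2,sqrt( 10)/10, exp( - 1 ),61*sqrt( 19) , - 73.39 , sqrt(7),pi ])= [ - 73.39, - 62.94, - 18 * pi, - 48 , sqrt(10) /10,exp(-1),2,sqrt( 7), E,  pi, sqrt(17),61*sqrt( 19 )]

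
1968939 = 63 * 31253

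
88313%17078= 2923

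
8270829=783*10563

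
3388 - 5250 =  - 1862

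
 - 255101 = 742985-998086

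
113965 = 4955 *23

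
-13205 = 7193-20398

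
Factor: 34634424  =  2^3 * 3^1*11^1*127^1*1033^1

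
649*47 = 30503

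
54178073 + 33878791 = 88056864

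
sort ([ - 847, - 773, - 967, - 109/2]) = [ - 967, - 847,-773, - 109/2] 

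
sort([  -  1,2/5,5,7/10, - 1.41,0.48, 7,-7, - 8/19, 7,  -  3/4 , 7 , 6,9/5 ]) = [-7, - 1.41, - 1,- 3/4,  -  8/19, 2/5 , 0.48, 7/10,9/5, 5,6, 7,7,7 ] 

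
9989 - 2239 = 7750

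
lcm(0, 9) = 0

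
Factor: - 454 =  - 2^1*227^1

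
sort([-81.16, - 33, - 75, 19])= [- 81.16, - 75, - 33,19 ]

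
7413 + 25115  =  32528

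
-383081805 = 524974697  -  908056502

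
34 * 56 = 1904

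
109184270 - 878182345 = -768998075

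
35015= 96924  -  61909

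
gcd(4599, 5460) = 21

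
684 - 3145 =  - 2461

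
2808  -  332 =2476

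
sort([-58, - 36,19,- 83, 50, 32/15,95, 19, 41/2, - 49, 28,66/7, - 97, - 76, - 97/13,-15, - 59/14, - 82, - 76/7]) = [ - 97, - 83,  -  82, - 76, - 58 ,- 49, - 36, - 15, - 76/7,- 97/13, - 59/14,32/15, 66/7,19,19, 41/2,28, 50, 95]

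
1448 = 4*362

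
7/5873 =1/839 = 0.00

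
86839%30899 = 25041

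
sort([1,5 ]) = [1, 5] 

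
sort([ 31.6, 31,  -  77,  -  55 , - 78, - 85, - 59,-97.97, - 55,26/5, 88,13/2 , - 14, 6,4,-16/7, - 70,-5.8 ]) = [ -97.97,  -  85, - 78, - 77, -70 ,  -  59, - 55, - 55, - 14,-5.8, - 16/7, 4,26/5,  6,13/2, 31,31.6, 88]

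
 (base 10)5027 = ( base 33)4KB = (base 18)f95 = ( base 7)20441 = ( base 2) 1001110100011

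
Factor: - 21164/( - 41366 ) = 2^1 * 11^1*43^( - 1)  =  22/43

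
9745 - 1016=8729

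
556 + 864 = 1420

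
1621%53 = 31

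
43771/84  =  521 + 1/12 = 521.08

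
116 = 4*29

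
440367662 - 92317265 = 348050397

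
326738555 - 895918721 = - 569180166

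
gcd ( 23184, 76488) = 24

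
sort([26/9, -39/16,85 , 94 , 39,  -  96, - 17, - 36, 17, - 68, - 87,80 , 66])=[ - 96, - 87, - 68, - 36, - 17, - 39/16, 26/9,17, 39, 66, 80,85, 94 ]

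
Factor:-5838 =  - 2^1 * 3^1*7^1 * 139^1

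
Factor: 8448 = 2^8*3^1*11^1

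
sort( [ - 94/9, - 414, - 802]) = [ - 802,-414, - 94/9] 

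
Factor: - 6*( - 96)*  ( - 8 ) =-2^9*3^2 = -  4608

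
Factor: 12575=5^2*503^1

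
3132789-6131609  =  -2998820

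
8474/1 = 8474 =8474.00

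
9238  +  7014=16252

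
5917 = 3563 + 2354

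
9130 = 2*4565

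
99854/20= 4992+ 7/10 = 4992.70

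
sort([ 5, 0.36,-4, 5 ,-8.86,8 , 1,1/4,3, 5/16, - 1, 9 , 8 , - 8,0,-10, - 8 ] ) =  [ - 10, - 8.86,-8, - 8, - 4,-1, 0,1/4, 5/16,0.36,1,3,5,5,8,8,9 ]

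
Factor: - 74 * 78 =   -  5772 = - 2^2*3^1 * 13^1*37^1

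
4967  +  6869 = 11836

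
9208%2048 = 1016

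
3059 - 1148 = 1911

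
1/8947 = 1/8947=0.00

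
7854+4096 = 11950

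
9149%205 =129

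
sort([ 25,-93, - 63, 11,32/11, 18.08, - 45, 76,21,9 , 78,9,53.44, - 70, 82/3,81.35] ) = [-93, - 70,  -  63, - 45, 32/11,9, 9,11, 18.08,21,25,82/3,  53.44,76, 78,  81.35] 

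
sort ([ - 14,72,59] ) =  [ - 14,59, 72]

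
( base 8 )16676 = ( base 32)7DU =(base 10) 7614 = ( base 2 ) 1110110111110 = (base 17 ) 195F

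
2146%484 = 210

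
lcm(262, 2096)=2096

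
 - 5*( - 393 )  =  1965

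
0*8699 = 0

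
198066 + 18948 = 217014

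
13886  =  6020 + 7866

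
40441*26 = 1051466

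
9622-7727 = 1895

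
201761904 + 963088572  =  1164850476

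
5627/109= 5627/109 = 51.62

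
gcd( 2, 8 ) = 2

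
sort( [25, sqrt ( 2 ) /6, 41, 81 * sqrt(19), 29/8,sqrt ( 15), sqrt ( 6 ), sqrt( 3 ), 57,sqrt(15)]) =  [sqrt(2 ) /6, sqrt( 3 ), sqrt(6 ),29/8,sqrt(15), sqrt( 15),  25, 41,57,81*sqrt(19)] 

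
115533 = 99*1167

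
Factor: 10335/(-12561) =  - 65/79 = - 5^1 *13^1*79^ ( - 1)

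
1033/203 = 5 + 18/203 = 5.09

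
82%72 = 10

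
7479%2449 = 132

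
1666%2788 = 1666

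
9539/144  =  9539/144 = 66.24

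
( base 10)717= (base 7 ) 2043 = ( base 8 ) 1315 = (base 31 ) n4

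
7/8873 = 7/8873  =  0.00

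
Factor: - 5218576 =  - 2^4*11^1*149^1*199^1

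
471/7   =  67 + 2/7 = 67.29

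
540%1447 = 540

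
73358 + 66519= 139877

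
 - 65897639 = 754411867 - 820309506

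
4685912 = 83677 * 56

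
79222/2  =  39611   =  39611.00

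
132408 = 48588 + 83820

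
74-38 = 36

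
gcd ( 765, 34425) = 765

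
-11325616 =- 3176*3566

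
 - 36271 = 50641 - 86912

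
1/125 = 1/125 = 0.01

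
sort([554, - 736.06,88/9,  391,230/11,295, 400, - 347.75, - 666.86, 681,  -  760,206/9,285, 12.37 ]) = [ - 760, -736.06,-666.86, - 347.75, 88/9,12.37, 230/11, 206/9, 285, 295 , 391, 400,  554,681] 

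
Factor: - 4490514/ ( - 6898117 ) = 2^1*3^2*7^1*157^1*227^1*6898117^( - 1)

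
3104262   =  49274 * 63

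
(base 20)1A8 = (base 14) 316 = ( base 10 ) 608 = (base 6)2452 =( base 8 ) 1140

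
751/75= 10 + 1/75  =  10.01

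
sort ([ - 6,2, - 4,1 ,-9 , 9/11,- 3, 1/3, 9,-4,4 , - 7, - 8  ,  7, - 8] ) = [ - 9, - 8, - 8, - 7, - 6, - 4, - 4,-3, 1/3 , 9/11,1, 2, 4,7, 9 ]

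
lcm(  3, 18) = 18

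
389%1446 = 389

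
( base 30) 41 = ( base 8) 171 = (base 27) 4D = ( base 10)121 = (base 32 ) 3p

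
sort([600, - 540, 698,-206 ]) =[-540,  -  206, 600,698 ]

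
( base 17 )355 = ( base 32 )tt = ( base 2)1110111101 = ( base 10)957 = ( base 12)679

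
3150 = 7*450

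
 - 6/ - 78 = 1/13 = 0.08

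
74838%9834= 6000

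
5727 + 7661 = 13388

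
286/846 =143/423=0.34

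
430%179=72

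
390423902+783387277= 1173811179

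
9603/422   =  22  +  319/422= 22.76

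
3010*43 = 129430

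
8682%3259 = 2164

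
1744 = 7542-5798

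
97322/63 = 97322/63 =1544.79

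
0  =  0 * 2655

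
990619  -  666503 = 324116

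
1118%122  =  20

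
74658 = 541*138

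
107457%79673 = 27784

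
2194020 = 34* 64530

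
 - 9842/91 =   -  109 + 11/13=-108.15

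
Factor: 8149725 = 3^2 *5^2*29^1*1249^1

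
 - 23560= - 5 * 4712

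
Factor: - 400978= - 2^1* 157^1 *1277^1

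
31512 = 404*78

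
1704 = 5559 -3855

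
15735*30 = 472050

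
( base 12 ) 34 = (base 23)1H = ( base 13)31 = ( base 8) 50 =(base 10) 40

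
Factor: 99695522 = 2^1*49847761^1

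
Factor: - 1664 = -2^7*13^1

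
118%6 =4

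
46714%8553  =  3949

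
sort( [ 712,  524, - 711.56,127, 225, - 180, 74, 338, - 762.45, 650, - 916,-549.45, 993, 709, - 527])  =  [ - 916,-762.45, - 711.56,-549.45, - 527,- 180,74, 127,225, 338 , 524,650 , 709,712,993 ] 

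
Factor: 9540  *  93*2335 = 2^2*3^3*5^2*31^1*53^1*467^1 = 2071658700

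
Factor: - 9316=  - 2^2*17^1*137^1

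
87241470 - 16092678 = 71148792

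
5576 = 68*82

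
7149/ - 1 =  - 7149/1 = -7149.00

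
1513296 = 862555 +650741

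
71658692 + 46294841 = 117953533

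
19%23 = 19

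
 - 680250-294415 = - 974665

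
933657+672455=1606112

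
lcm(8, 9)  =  72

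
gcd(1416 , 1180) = 236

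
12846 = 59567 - 46721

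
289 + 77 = 366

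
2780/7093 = 2780/7093 = 0.39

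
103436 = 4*25859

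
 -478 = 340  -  818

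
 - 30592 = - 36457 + 5865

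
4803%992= 835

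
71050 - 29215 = 41835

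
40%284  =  40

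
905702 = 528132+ 377570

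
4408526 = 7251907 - 2843381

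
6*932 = 5592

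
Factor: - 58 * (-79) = 2^1 * 29^1*79^1 = 4582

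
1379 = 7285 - 5906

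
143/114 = 143/114  =  1.25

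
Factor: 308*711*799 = 174971412= 2^2*3^2* 7^1*11^1 *17^1*47^1*79^1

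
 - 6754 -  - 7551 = 797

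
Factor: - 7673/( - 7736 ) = 2^( - 3)*967^( - 1)*7673^1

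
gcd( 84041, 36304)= 1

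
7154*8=57232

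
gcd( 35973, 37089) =9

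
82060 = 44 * 1865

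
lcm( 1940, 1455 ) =5820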